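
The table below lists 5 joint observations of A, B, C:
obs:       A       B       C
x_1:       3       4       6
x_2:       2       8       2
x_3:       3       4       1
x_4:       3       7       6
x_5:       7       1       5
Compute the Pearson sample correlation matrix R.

Step 1 — column means:
  mean(A) = (3 + 2 + 3 + 3 + 7) / 5 = 18/5 = 3.6
  mean(B) = (4 + 8 + 4 + 7 + 1) / 5 = 24/5 = 4.8
  mean(C) = (6 + 2 + 1 + 6 + 5) / 5 = 20/5 = 4

Step 2 — sample variances and covariances s[i,j] = (1/(n-1)) · Σ_k (x_{k,i} - mean_i) · (x_{k,j} - mean_j), with n-1 = 4:
  s[A,A] = ((-0.6)·(-0.6) + (-1.6)·(-1.6) + (-0.6)·(-0.6) + (-0.6)·(-0.6) + (3.4)·(3.4)) / 4 = 15.2/4 = 3.8
  s[A,B] = ((-0.6)·(-0.8) + (-1.6)·(3.2) + (-0.6)·(-0.8) + (-0.6)·(2.2) + (3.4)·(-3.8)) / 4 = -18.4/4 = -4.6
  s[A,C] = ((-0.6)·(2) + (-1.6)·(-2) + (-0.6)·(-3) + (-0.6)·(2) + (3.4)·(1)) / 4 = 6/4 = 1.5
  s[B,B] = ((-0.8)·(-0.8) + (3.2)·(3.2) + (-0.8)·(-0.8) + (2.2)·(2.2) + (-3.8)·(-3.8)) / 4 = 30.8/4 = 7.7
  s[B,C] = ((-0.8)·(2) + (3.2)·(-2) + (-0.8)·(-3) + (2.2)·(2) + (-3.8)·(1)) / 4 = -5/4 = -1.25
  s[C,C] = ((2)·(2) + (-2)·(-2) + (-3)·(-3) + (2)·(2) + (1)·(1)) / 4 = 22/4 = 5.5
  Sample standard deviations s_i = √(s[i,i]):
  s(A) = √(3.8) = 1.9494
  s(B) = √(7.7) = 2.7749
  s(C) = √(5.5) = 2.3452

Step 3 — r_{ij} = s_{ij} / (s_i · s_j):
  r[A,A] = 1 (diagonal).
  r[A,B] = -4.6 / (1.9494 · 2.7749) = -4.6 / 5.4093 = -0.8504
  r[A,C] = 1.5 / (1.9494 · 2.3452) = 1.5 / 4.5717 = 0.3281
  r[B,B] = 1 (diagonal).
  r[B,C] = -1.25 / (2.7749 · 2.3452) = -1.25 / 6.5077 = -0.1921
  r[C,C] = 1 (diagonal).

R is symmetric with unit diagonal. Assembling:

R = [[1, -0.8504, 0.3281],
 [-0.8504, 1, -0.1921],
 [0.3281, -0.1921, 1]]


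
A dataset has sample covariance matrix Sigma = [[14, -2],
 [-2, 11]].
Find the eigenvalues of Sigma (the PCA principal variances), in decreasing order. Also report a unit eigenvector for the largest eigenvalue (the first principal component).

Step 1 — characteristic polynomial of 2×2 Sigma:
  det(Sigma - λI) = λ² - trace · λ + det = 0.
  trace = 14 + 11 = 25, det = 14·11 - (-2)² = 150.
Step 2 — discriminant:
  Δ = trace² - 4·det = 625 - 600 = 25.
Step 3 — eigenvalues:
  λ = (trace ± √Δ)/2 = (25 ± 5)/2,
  λ_1 = 15,  λ_2 = 10.

Step 4 — unit eigenvector for λ_1: solve (Sigma - λ_1 I)v = 0. First row:
  (14 - 15)·v_x + (-2)·v_y = 0, i.e. (-1)·v_x + (-2)·v_y = 0,
  so v ∝ (b, λ_1 - a) = (-2, 1); multiply by -1 so the first entry is positive: u = (2, -1).
  ||u|| = √((2)² + (-1)²) = √(5) ≈ 2.2361,
  v_1 = u/||u|| ≈ (0.8944, -0.4472) (||v_1|| = 1).

λ_1 = 15,  λ_2 = 10;  v_1 ≈ (0.8944, -0.4472)


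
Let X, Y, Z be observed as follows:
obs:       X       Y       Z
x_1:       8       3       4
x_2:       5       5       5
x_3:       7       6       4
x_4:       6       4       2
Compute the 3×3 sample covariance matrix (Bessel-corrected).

Step 1 — column means:
  mean(X) = (8 + 5 + 7 + 6) / 4 = 26/4 = 6.5
  mean(Y) = (3 + 5 + 6 + 4) / 4 = 18/4 = 4.5
  mean(Z) = (4 + 5 + 4 + 2) / 4 = 15/4 = 3.75

Step 2 — sample covariance S[i,j] = (1/(n-1)) · Σ_k (x_{k,i} - mean_i) · (x_{k,j} - mean_j), with n-1 = 3.
  S[X,X] = ((1.5)·(1.5) + (-1.5)·(-1.5) + (0.5)·(0.5) + (-0.5)·(-0.5)) / 3 = 5/3 = 1.6667
  S[X,Y] = ((1.5)·(-1.5) + (-1.5)·(0.5) + (0.5)·(1.5) + (-0.5)·(-0.5)) / 3 = -2/3 = -0.6667
  S[X,Z] = ((1.5)·(0.25) + (-1.5)·(1.25) + (0.5)·(0.25) + (-0.5)·(-1.75)) / 3 = -0.5/3 = -0.1667
  S[Y,Y] = ((-1.5)·(-1.5) + (0.5)·(0.5) + (1.5)·(1.5) + (-0.5)·(-0.5)) / 3 = 5/3 = 1.6667
  S[Y,Z] = ((-1.5)·(0.25) + (0.5)·(1.25) + (1.5)·(0.25) + (-0.5)·(-1.75)) / 3 = 1.5/3 = 0.5
  S[Z,Z] = ((0.25)·(0.25) + (1.25)·(1.25) + (0.25)·(0.25) + (-1.75)·(-1.75)) / 3 = 4.75/3 = 1.5833

S is symmetric (S[j,i] = S[i,j]). Assembling:

S = [[1.6667, -0.6667, -0.1667],
 [-0.6667, 1.6667, 0.5],
 [-0.1667, 0.5, 1.5833]]


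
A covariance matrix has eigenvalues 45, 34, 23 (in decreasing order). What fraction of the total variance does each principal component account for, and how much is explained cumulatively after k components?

Step 1 — total variance = trace(Sigma) = Σ λ_i = 45 + 34 + 23 = 102.

Step 2 — fraction explained by component i = λ_i / Σ λ:
  PC1: 45/102 = 0.4412
  PC2: 34/102 = 0.3333
  PC3: 23/102 = 0.2255

Step 3 — cumulative fraction after k components = (λ_1 + ... + λ_k) / Σ λ:
  k = 1: 45/102 = 0.4412
  k = 2: (45 + 34)/102 = 79/102 = 0.7745
  k = 3: (45 + 34 + 23)/102 = 102/102 = 1

Summary (fraction, with percent):

explained: PC1 0.4412 (44.12%), PC2 0.3333 (33.33%), PC3 0.2255 (22.55%);  cumulative: 0.4412, 0.7745, 1


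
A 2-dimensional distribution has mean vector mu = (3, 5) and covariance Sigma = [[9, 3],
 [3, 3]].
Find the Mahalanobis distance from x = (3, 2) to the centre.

Step 1 — centre the observation: (x - mu) = (0, -3).

Step 2 — invert Sigma. det(Sigma) = 9·3 - (3)² = 18.
  Sigma^{-1} = (1/det) · [[d, -b], [-b, a]] = [[0.1667, -0.1667],
 [-0.1667, 0.5]].

Step 3 — form the quadratic (x - mu)^T · Sigma^{-1} · (x - mu):
  Sigma^{-1} · (x - mu) = (0.5, -1.5).
  (x - mu)^T · [Sigma^{-1} · (x - mu)] = (0)·(0.5) + (-3)·(-1.5) = 4.5.

Step 4 — take square root: d = √(4.5) ≈ 2.1213.

d(x, mu) = √(4.5) ≈ 2.1213


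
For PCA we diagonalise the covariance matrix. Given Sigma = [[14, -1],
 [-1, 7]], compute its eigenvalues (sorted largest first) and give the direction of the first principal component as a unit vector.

Step 1 — characteristic polynomial of 2×2 Sigma:
  det(Sigma - λI) = λ² - trace · λ + det = 0.
  trace = 14 + 7 = 21, det = 14·7 - (-1)² = 97.
Step 2 — discriminant:
  Δ = trace² - 4·det = 441 - 388 = 53.
Step 3 — eigenvalues:
  λ = (trace ± √Δ)/2 = (21 ± 7.2801)/2,
  λ_1 = 14.1401,  λ_2 = 6.8599.

Step 4 — unit eigenvector for λ_1: solve (Sigma - λ_1 I)v = 0. First row:
  (14 - 14.1401)·v_x + (-1)·v_y = 0, i.e. (-0.1401)·v_x + (-1)·v_y = 0,
  so v ∝ (b, λ_1 - a) = (-1, 0.1401); multiply by -1 so the first entry is positive: u = (1, -0.1401).
  ||u|| = √((1)² + (-0.1401)²) = √(1.0196) ≈ 1.0098,
  v_1 = u/||u|| ≈ (0.9903, -0.1387) (||v_1|| = 1).

λ_1 = 14.1401,  λ_2 = 6.8599;  v_1 ≈ (0.9903, -0.1387)


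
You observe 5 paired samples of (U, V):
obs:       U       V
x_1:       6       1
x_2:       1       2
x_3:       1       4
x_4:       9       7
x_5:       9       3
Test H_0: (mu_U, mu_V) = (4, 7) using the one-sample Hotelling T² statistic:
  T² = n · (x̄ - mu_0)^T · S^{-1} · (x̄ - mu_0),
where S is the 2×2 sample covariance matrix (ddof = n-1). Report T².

Step 1 — sample mean vector:
  mean(U) = (6 + 1 + 1 + 9 + 9) / 5 = 26/5 = 5.2
  mean(V) = (1 + 2 + 4 + 7 + 3) / 5 = 17/5 = 3.4
  x̄ = (5.2, 3.4),  deviation x̄ - mu_0 = (5.2, 3.4) - (4, 7) = (1.2, -3.6).

Step 2 — sample covariance matrix, S[i,j] = (1/(n-1)) · Σ_k (x_{k,i} - mean_i) · (x_{k,j} - mean_j), divisor n-1 = 4:
  S[U,U] = ((0.8)·(0.8) + (-4.2)·(-4.2) + (-4.2)·(-4.2) + (3.8)·(3.8) + (3.8)·(3.8)) / 4 = 64.8/4 = 16.2
  S[U,V] = ((0.8)·(-2.4) + (-4.2)·(-1.4) + (-4.2)·(0.6) + (3.8)·(3.6) + (3.8)·(-0.4)) / 4 = 13.6/4 = 3.4
  S[V,V] = ((-2.4)·(-2.4) + (-1.4)·(-1.4) + (0.6)·(0.6) + (3.6)·(3.6) + (-0.4)·(-0.4)) / 4 = 21.2/4 = 5.3
  S = [[16.2, 3.4],
 [3.4, 5.3]].

Step 3 — invert S. det(S) = 16.2·5.3 - (3.4)² = 74.3.
  S^{-1} = (1/det) · [[d, -b], [-b, a]] = [[0.0713, -0.0458],
 [-0.0458, 0.218]].

Step 4 — quadratic form (x̄ - mu_0)^T · S^{-1} · (x̄ - mu_0):
  S^{-1} · (x̄ - mu_0) = (0.2503, -0.8398),
  (x̄ - mu_0)^T · [...] = (1.2)·(0.2503) + (-3.6)·(-0.8398) = 3.3238.

Step 5 — scale by n: T² = 5 · 3.3238 = 16.6191.

T² ≈ 16.6191


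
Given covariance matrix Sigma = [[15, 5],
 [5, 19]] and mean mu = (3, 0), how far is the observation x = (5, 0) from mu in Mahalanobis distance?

Step 1 — centre the observation: (x - mu) = (2, 0).

Step 2 — invert Sigma. det(Sigma) = 15·19 - (5)² = 260.
  Sigma^{-1} = (1/det) · [[d, -b], [-b, a]] = [[0.0731, -0.0192],
 [-0.0192, 0.0577]].

Step 3 — form the quadratic (x - mu)^T · Sigma^{-1} · (x - mu):
  Sigma^{-1} · (x - mu) = (0.1462, -0.0385).
  (x - mu)^T · [Sigma^{-1} · (x - mu)] = (2)·(0.1462) + (0)·(-0.0385) = 0.2923.

Step 4 — take square root: d = √(0.2923) ≈ 0.5407.

d(x, mu) = √(0.2923) ≈ 0.5407


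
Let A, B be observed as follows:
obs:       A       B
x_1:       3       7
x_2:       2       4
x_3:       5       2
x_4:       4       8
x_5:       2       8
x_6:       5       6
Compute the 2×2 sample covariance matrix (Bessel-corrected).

Step 1 — column means:
  mean(A) = (3 + 2 + 5 + 4 + 2 + 5) / 6 = 21/6 = 3.5
  mean(B) = (7 + 4 + 2 + 8 + 8 + 6) / 6 = 35/6 = 5.8333

Step 2 — sample covariance S[i,j] = (1/(n-1)) · Σ_k (x_{k,i} - mean_i) · (x_{k,j} - mean_j), with n-1 = 5.
  S[A,A] = ((-0.5)·(-0.5) + (-1.5)·(-1.5) + (1.5)·(1.5) + (0.5)·(0.5) + (-1.5)·(-1.5) + (1.5)·(1.5)) / 5 = 9.5/5 = 1.9
  S[A,B] = ((-0.5)·(1.1667) + (-1.5)·(-1.8333) + (1.5)·(-3.8333) + (0.5)·(2.1667) + (-1.5)·(2.1667) + (1.5)·(0.1667)) / 5 = -5.5/5 = -1.1
  S[B,B] = ((1.1667)·(1.1667) + (-1.8333)·(-1.8333) + (-3.8333)·(-3.8333) + (2.1667)·(2.1667) + (2.1667)·(2.1667) + (0.1667)·(0.1667)) / 5 = 28.8333/5 = 5.7667

S is symmetric (S[j,i] = S[i,j]). Assembling:

S = [[1.9, -1.1],
 [-1.1, 5.7667]]


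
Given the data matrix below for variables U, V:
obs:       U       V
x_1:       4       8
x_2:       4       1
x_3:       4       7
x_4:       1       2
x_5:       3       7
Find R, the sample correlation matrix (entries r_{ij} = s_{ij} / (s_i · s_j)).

Step 1 — column means:
  mean(U) = (4 + 4 + 4 + 1 + 3) / 5 = 16/5 = 3.2
  mean(V) = (8 + 1 + 7 + 2 + 7) / 5 = 25/5 = 5

Step 2 — sample variances and covariances s[i,j] = (1/(n-1)) · Σ_k (x_{k,i} - mean_i) · (x_{k,j} - mean_j), with n-1 = 4:
  s[U,U] = ((0.8)·(0.8) + (0.8)·(0.8) + (0.8)·(0.8) + (-2.2)·(-2.2) + (-0.2)·(-0.2)) / 4 = 6.8/4 = 1.7
  s[U,V] = ((0.8)·(3) + (0.8)·(-4) + (0.8)·(2) + (-2.2)·(-3) + (-0.2)·(2)) / 4 = 7/4 = 1.75
  s[V,V] = ((3)·(3) + (-4)·(-4) + (2)·(2) + (-3)·(-3) + (2)·(2)) / 4 = 42/4 = 10.5
  Sample standard deviations s_i = √(s[i,i]):
  s(U) = √(1.7) = 1.3038
  s(V) = √(10.5) = 3.2404

Step 3 — r_{ij} = s_{ij} / (s_i · s_j):
  r[U,U] = 1 (diagonal).
  r[U,V] = 1.75 / (1.3038 · 3.2404) = 1.75 / 4.2249 = 0.4142
  r[V,V] = 1 (diagonal).

R is symmetric with unit diagonal. Assembling:

R = [[1, 0.4142],
 [0.4142, 1]]


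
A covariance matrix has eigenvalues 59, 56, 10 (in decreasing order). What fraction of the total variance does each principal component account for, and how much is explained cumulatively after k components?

Step 1 — total variance = trace(Sigma) = Σ λ_i = 59 + 56 + 10 = 125.

Step 2 — fraction explained by component i = λ_i / Σ λ:
  PC1: 59/125 = 0.472
  PC2: 56/125 = 0.448
  PC3: 10/125 = 0.08

Step 3 — cumulative fraction after k components = (λ_1 + ... + λ_k) / Σ λ:
  k = 1: 59/125 = 0.472
  k = 2: (59 + 56)/125 = 115/125 = 0.92
  k = 3: (59 + 56 + 10)/125 = 125/125 = 1

Summary (fraction, with percent):

explained: PC1 0.472 (47.2%), PC2 0.448 (44.8%), PC3 0.08 (8%);  cumulative: 0.472, 0.92, 1


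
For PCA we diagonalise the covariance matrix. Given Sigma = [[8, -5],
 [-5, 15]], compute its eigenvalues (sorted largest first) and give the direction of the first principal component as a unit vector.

Step 1 — characteristic polynomial of 2×2 Sigma:
  det(Sigma - λI) = λ² - trace · λ + det = 0.
  trace = 8 + 15 = 23, det = 8·15 - (-5)² = 95.
Step 2 — discriminant:
  Δ = trace² - 4·det = 529 - 380 = 149.
Step 3 — eigenvalues:
  λ = (trace ± √Δ)/2 = (23 ± 12.2066)/2,
  λ_1 = 17.6033,  λ_2 = 5.3967.

Step 4 — unit eigenvector for λ_1: solve (Sigma - λ_1 I)v = 0. First row:
  (8 - 17.6033)·v_x + (-5)·v_y = 0, i.e. (-9.6033)·v_x + (-5)·v_y = 0,
  so v ∝ (b, λ_1 - a) = (-5, 9.6033); multiply by -1 so the first entry is positive: u = (5, -9.6033).
  ||u|| = √((5)² + (-9.6033)²) = √(117.2229) ≈ 10.827,
  v_1 = u/||u|| ≈ (0.4618, -0.887) (||v_1|| = 1).

λ_1 = 17.6033,  λ_2 = 5.3967;  v_1 ≈ (0.4618, -0.887)


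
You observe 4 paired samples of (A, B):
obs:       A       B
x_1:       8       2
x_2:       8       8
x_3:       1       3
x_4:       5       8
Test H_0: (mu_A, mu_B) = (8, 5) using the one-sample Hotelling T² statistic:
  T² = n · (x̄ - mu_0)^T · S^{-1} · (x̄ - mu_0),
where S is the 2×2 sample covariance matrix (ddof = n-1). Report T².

Step 1 — sample mean vector:
  mean(A) = (8 + 8 + 1 + 5) / 4 = 22/4 = 5.5
  mean(B) = (2 + 8 + 3 + 8) / 4 = 21/4 = 5.25
  x̄ = (5.5, 5.25),  deviation x̄ - mu_0 = (5.5, 5.25) - (8, 5) = (-2.5, 0.25).

Step 2 — sample covariance matrix, S[i,j] = (1/(n-1)) · Σ_k (x_{k,i} - mean_i) · (x_{k,j} - mean_j), divisor n-1 = 3:
  S[A,A] = ((2.5)·(2.5) + (2.5)·(2.5) + (-4.5)·(-4.5) + (-0.5)·(-0.5)) / 3 = 33/3 = 11
  S[A,B] = ((2.5)·(-3.25) + (2.5)·(2.75) + (-4.5)·(-2.25) + (-0.5)·(2.75)) / 3 = 7.5/3 = 2.5
  S[B,B] = ((-3.25)·(-3.25) + (2.75)·(2.75) + (-2.25)·(-2.25) + (2.75)·(2.75)) / 3 = 30.75/3 = 10.25
  S = [[11, 2.5],
 [2.5, 10.25]].

Step 3 — invert S. det(S) = 11·10.25 - (2.5)² = 106.5.
  S^{-1} = (1/det) · [[d, -b], [-b, a]] = [[0.0962, -0.0235],
 [-0.0235, 0.1033]].

Step 4 — quadratic form (x̄ - mu_0)^T · S^{-1} · (x̄ - mu_0):
  S^{-1} · (x̄ - mu_0) = (-0.2465, 0.0845),
  (x̄ - mu_0)^T · [...] = (-2.5)·(-0.2465) + (0.25)·(0.0845) = 0.6373.

Step 5 — scale by n: T² = 4 · 0.6373 = 2.5493.

T² ≈ 2.5493


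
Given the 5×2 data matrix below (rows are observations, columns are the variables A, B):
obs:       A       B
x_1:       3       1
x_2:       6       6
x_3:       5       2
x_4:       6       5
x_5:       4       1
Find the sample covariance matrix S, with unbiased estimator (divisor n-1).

Step 1 — column means:
  mean(A) = (3 + 6 + 5 + 6 + 4) / 5 = 24/5 = 4.8
  mean(B) = (1 + 6 + 2 + 5 + 1) / 5 = 15/5 = 3

Step 2 — sample covariance S[i,j] = (1/(n-1)) · Σ_k (x_{k,i} - mean_i) · (x_{k,j} - mean_j), with n-1 = 4.
  S[A,A] = ((-1.8)·(-1.8) + (1.2)·(1.2) + (0.2)·(0.2) + (1.2)·(1.2) + (-0.8)·(-0.8)) / 4 = 6.8/4 = 1.7
  S[A,B] = ((-1.8)·(-2) + (1.2)·(3) + (0.2)·(-1) + (1.2)·(2) + (-0.8)·(-2)) / 4 = 11/4 = 2.75
  S[B,B] = ((-2)·(-2) + (3)·(3) + (-1)·(-1) + (2)·(2) + (-2)·(-2)) / 4 = 22/4 = 5.5

S is symmetric (S[j,i] = S[i,j]). Assembling:

S = [[1.7, 2.75],
 [2.75, 5.5]]


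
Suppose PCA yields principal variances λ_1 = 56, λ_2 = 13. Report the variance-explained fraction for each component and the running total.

Step 1 — total variance = trace(Sigma) = Σ λ_i = 56 + 13 = 69.

Step 2 — fraction explained by component i = λ_i / Σ λ:
  PC1: 56/69 = 0.8116
  PC2: 13/69 = 0.1884

Step 3 — cumulative fraction after k components = (λ_1 + ... + λ_k) / Σ λ:
  k = 1: 56/69 = 0.8116
  k = 2: (56 + 13)/69 = 69/69 = 1

Summary (fraction, with percent):

explained: PC1 0.8116 (81.16%), PC2 0.1884 (18.84%);  cumulative: 0.8116, 1


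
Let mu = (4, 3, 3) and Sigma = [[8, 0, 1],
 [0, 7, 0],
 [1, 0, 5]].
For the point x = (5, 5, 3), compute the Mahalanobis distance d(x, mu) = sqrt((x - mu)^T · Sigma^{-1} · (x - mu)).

Step 1 — centre the observation: (x - mu) = (1, 2, 0).

Step 2 — invert Sigma (cofactor / det for 3×3, or solve directly):
  Sigma^{-1} = [[0.1282, 0, -0.0256],
 [0, 0.1429, 0],
 [-0.0256, 0, 0.2051]].

Step 3 — form the quadratic (x - mu)^T · Sigma^{-1} · (x - mu):
  Sigma^{-1} · (x - mu) = (0.1282, 0.2857, -0.0256).
  (x - mu)^T · [Sigma^{-1} · (x - mu)] = (1)·(0.1282) + (2)·(0.2857) + (0)·(-0.0256) = 0.6996.

Step 4 — take square root: d = √(0.6996) ≈ 0.8364.

d(x, mu) = √(0.6996) ≈ 0.8364


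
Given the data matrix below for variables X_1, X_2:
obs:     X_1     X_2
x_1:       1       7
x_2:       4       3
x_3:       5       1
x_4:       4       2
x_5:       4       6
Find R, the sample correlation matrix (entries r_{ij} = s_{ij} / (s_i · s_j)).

Step 1 — column means:
  mean(X_1) = (1 + 4 + 5 + 4 + 4) / 5 = 18/5 = 3.6
  mean(X_2) = (7 + 3 + 1 + 2 + 6) / 5 = 19/5 = 3.8

Step 2 — sample variances and covariances s[i,j] = (1/(n-1)) · Σ_k (x_{k,i} - mean_i) · (x_{k,j} - mean_j), with n-1 = 4:
  s[X_1,X_1] = ((-2.6)·(-2.6) + (0.4)·(0.4) + (1.4)·(1.4) + (0.4)·(0.4) + (0.4)·(0.4)) / 4 = 9.2/4 = 2.3
  s[X_1,X_2] = ((-2.6)·(3.2) + (0.4)·(-0.8) + (1.4)·(-2.8) + (0.4)·(-1.8) + (0.4)·(2.2)) / 4 = -12.4/4 = -3.1
  s[X_2,X_2] = ((3.2)·(3.2) + (-0.8)·(-0.8) + (-2.8)·(-2.8) + (-1.8)·(-1.8) + (2.2)·(2.2)) / 4 = 26.8/4 = 6.7
  Sample standard deviations s_i = √(s[i,i]):
  s(X_1) = √(2.3) = 1.5166
  s(X_2) = √(6.7) = 2.5884

Step 3 — r_{ij} = s_{ij} / (s_i · s_j):
  r[X_1,X_1] = 1 (diagonal).
  r[X_1,X_2] = -3.1 / (1.5166 · 2.5884) = -3.1 / 3.9256 = -0.7897
  r[X_2,X_2] = 1 (diagonal).

R is symmetric with unit diagonal. Assembling:

R = [[1, -0.7897],
 [-0.7897, 1]]


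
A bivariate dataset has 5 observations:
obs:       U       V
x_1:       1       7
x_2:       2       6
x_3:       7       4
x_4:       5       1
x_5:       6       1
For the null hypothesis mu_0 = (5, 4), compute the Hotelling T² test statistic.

Step 1 — sample mean vector:
  mean(U) = (1 + 2 + 7 + 5 + 6) / 5 = 21/5 = 4.2
  mean(V) = (7 + 6 + 4 + 1 + 1) / 5 = 19/5 = 3.8
  x̄ = (4.2, 3.8),  deviation x̄ - mu_0 = (4.2, 3.8) - (5, 4) = (-0.8, -0.2).

Step 2 — sample covariance matrix, S[i,j] = (1/(n-1)) · Σ_k (x_{k,i} - mean_i) · (x_{k,j} - mean_j), divisor n-1 = 4:
  S[U,U] = ((-3.2)·(-3.2) + (-2.2)·(-2.2) + (2.8)·(2.8) + (0.8)·(0.8) + (1.8)·(1.8)) / 4 = 26.8/4 = 6.7
  S[U,V] = ((-3.2)·(3.2) + (-2.2)·(2.2) + (2.8)·(0.2) + (0.8)·(-2.8) + (1.8)·(-2.8)) / 4 = -21.8/4 = -5.45
  S[V,V] = ((3.2)·(3.2) + (2.2)·(2.2) + (0.2)·(0.2) + (-2.8)·(-2.8) + (-2.8)·(-2.8)) / 4 = 30.8/4 = 7.7
  S = [[6.7, -5.45],
 [-5.45, 7.7]].

Step 3 — invert S. det(S) = 6.7·7.7 - (-5.45)² = 21.8875.
  S^{-1} = (1/det) · [[d, -b], [-b, a]] = [[0.3518, 0.249],
 [0.249, 0.3061]].

Step 4 — quadratic form (x̄ - mu_0)^T · S^{-1} · (x̄ - mu_0):
  S^{-1} · (x̄ - mu_0) = (-0.3312, -0.2604),
  (x̄ - mu_0)^T · [...] = (-0.8)·(-0.3312) + (-0.2)·(-0.2604) = 0.3171.

Step 5 — scale by n: T² = 5 · 0.3171 = 1.5854.

T² ≈ 1.5854


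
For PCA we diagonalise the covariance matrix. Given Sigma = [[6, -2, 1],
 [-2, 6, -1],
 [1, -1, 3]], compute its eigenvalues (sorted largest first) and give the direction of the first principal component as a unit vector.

Step 1 — characteristic polynomial p(λ) = det(λI - Sigma) = λ³ - tr·λ² + c_1·λ - det, where tr = trace, c_1 = sum of the principal 2×2 minors, det = det(Sigma):
  tr = 6 + 6 + 3 = 15,
  c_1 = (6·6 - (-2)²) + (6·3 - (1)²) + (6·3 - (-1)²) = 32 + 17 + 17 = 66,
  det = 6·(6·3 - (-1)²) - (-2)·((-2)·3 - (-1)·(1)) + (1)·((-2)·(-1) - 6·(1)) = 6·(17) - (-2)·(-5) + (1)·(-4) = 88.
  So p(λ) = λ³ - 15λ² + 66λ - 88.
Step 2 — look for an integer root (rational root theorem: any rational root is an integer divisor of 88). Testing λ = 4:
  p(4) = 64 - 240 + 264 - 88 = 0  ✓
  Dividing out (λ - 4): p(λ) = (λ - 4)(λ² - 11λ + 22).
Step 3 — remaining eigenvalues from the quadratic λ² - 11λ + 22 = 0:
  Δ = 11² - 4·22 = 121 - 88 = 33,  λ = (11 ± √33)/2 = (11 ± 5.7446)/2 ≈ 8.3723 or 2.6277.
  Sorted: λ_1 = 8.3723,  λ_2 = 4,  λ_3 = 2.6277  (check: sum = 15 = tr ✓).

Step 4 — unit eigenvector for λ_1 ≈ 8.3723: v spans the null space of (Sigma - λ_1 I), whose rows are
  r_1 = (-2.3723, -2, 1),  r_2 = (-2, -2.3723, -1),  r_3 = (1, -1, -5.3723).
  v is orthogonal to every row, so take v ∝ r_1 × r_2 = ((-2)·(-1) - (1)·(-2.3723), (1)·(-2) - (-2.3723)·(-1), (-2.3723)·(-2.3723) - (-2)·(-2)) ≈ (4.3723, -4.3723, 1.6277).
  Let u = (4.3723, -4.3723, 1.6277).
  ||u|| = √((4.3723)² + (-4.3723)² + (1.6277)²) = √(40.8832) ≈ 6.394,  v_1 = u/||u|| ≈ (0.6838, -0.6838, 0.2546) (||v_1|| = 1).

λ_1 = 8.3723,  λ_2 = 4,  λ_3 = 2.6277;  v_1 ≈ (0.6838, -0.6838, 0.2546)


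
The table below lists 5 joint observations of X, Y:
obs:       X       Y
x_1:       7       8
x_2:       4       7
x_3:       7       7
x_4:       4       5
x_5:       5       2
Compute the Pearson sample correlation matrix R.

Step 1 — column means:
  mean(X) = (7 + 4 + 7 + 4 + 5) / 5 = 27/5 = 5.4
  mean(Y) = (8 + 7 + 7 + 5 + 2) / 5 = 29/5 = 5.8

Step 2 — sample variances and covariances s[i,j] = (1/(n-1)) · Σ_k (x_{k,i} - mean_i) · (x_{k,j} - mean_j), with n-1 = 4:
  s[X,X] = ((1.6)·(1.6) + (-1.4)·(-1.4) + (1.6)·(1.6) + (-1.4)·(-1.4) + (-0.4)·(-0.4)) / 4 = 9.2/4 = 2.3
  s[X,Y] = ((1.6)·(2.2) + (-1.4)·(1.2) + (1.6)·(1.2) + (-1.4)·(-0.8) + (-0.4)·(-3.8)) / 4 = 6.4/4 = 1.6
  s[Y,Y] = ((2.2)·(2.2) + (1.2)·(1.2) + (1.2)·(1.2) + (-0.8)·(-0.8) + (-3.8)·(-3.8)) / 4 = 22.8/4 = 5.7
  Sample standard deviations s_i = √(s[i,i]):
  s(X) = √(2.3) = 1.5166
  s(Y) = √(5.7) = 2.3875

Step 3 — r_{ij} = s_{ij} / (s_i · s_j):
  r[X,X] = 1 (diagonal).
  r[X,Y] = 1.6 / (1.5166 · 2.3875) = 1.6 / 3.6208 = 0.4419
  r[Y,Y] = 1 (diagonal).

R is symmetric with unit diagonal. Assembling:

R = [[1, 0.4419],
 [0.4419, 1]]


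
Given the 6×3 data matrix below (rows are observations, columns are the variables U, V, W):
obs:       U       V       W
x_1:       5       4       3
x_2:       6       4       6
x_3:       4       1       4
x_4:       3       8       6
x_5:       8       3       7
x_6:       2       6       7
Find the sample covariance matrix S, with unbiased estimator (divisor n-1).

Step 1 — column means:
  mean(U) = (5 + 6 + 4 + 3 + 8 + 2) / 6 = 28/6 = 4.6667
  mean(V) = (4 + 4 + 1 + 8 + 3 + 6) / 6 = 26/6 = 4.3333
  mean(W) = (3 + 6 + 4 + 6 + 7 + 7) / 6 = 33/6 = 5.5

Step 2 — sample covariance S[i,j] = (1/(n-1)) · Σ_k (x_{k,i} - mean_i) · (x_{k,j} - mean_j), with n-1 = 5.
  S[U,U] = ((0.3333)·(0.3333) + (1.3333)·(1.3333) + (-0.6667)·(-0.6667) + (-1.6667)·(-1.6667) + (3.3333)·(3.3333) + (-2.6667)·(-2.6667)) / 5 = 23.3333/5 = 4.6667
  S[U,V] = ((0.3333)·(-0.3333) + (1.3333)·(-0.3333) + (-0.6667)·(-3.3333) + (-1.6667)·(3.6667) + (3.3333)·(-1.3333) + (-2.6667)·(1.6667)) / 5 = -13.3333/5 = -2.6667
  S[U,W] = ((0.3333)·(-2.5) + (1.3333)·(0.5) + (-0.6667)·(-1.5) + (-1.6667)·(0.5) + (3.3333)·(1.5) + (-2.6667)·(1.5)) / 5 = 1/5 = 0.2
  S[V,V] = ((-0.3333)·(-0.3333) + (-0.3333)·(-0.3333) + (-3.3333)·(-3.3333) + (3.6667)·(3.6667) + (-1.3333)·(-1.3333) + (1.6667)·(1.6667)) / 5 = 29.3333/5 = 5.8667
  S[V,W] = ((-0.3333)·(-2.5) + (-0.3333)·(0.5) + (-3.3333)·(-1.5) + (3.6667)·(0.5) + (-1.3333)·(1.5) + (1.6667)·(1.5)) / 5 = 8/5 = 1.6
  S[W,W] = ((-2.5)·(-2.5) + (0.5)·(0.5) + (-1.5)·(-1.5) + (0.5)·(0.5) + (1.5)·(1.5) + (1.5)·(1.5)) / 5 = 13.5/5 = 2.7

S is symmetric (S[j,i] = S[i,j]). Assembling:

S = [[4.6667, -2.6667, 0.2],
 [-2.6667, 5.8667, 1.6],
 [0.2, 1.6, 2.7]]


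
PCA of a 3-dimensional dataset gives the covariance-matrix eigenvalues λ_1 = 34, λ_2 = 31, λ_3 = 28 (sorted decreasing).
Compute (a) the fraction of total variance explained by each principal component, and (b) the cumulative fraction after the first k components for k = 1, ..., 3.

Step 1 — total variance = trace(Sigma) = Σ λ_i = 34 + 31 + 28 = 93.

Step 2 — fraction explained by component i = λ_i / Σ λ:
  PC1: 34/93 = 0.3656
  PC2: 31/93 = 0.3333
  PC3: 28/93 = 0.3011

Step 3 — cumulative fraction after k components = (λ_1 + ... + λ_k) / Σ λ:
  k = 1: 34/93 = 0.3656
  k = 2: (34 + 31)/93 = 65/93 = 0.6989
  k = 3: (34 + 31 + 28)/93 = 93/93 = 1

Summary (fraction, with percent):

explained: PC1 0.3656 (36.56%), PC2 0.3333 (33.33%), PC3 0.3011 (30.11%);  cumulative: 0.3656, 0.6989, 1


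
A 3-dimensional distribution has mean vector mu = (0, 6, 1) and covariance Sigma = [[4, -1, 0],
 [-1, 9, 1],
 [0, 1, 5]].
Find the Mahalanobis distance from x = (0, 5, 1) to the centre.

Step 1 — centre the observation: (x - mu) = (0, -1, 0).

Step 2 — invert Sigma (cofactor / det for 3×3, or solve directly):
  Sigma^{-1} = [[0.2573, 0.0292, -0.0058],
 [0.0292, 0.117, -0.0234],
 [-0.0058, -0.0234, 0.2047]].

Step 3 — form the quadratic (x - mu)^T · Sigma^{-1} · (x - mu):
  Sigma^{-1} · (x - mu) = (-0.0292, -0.117, 0.0234).
  (x - mu)^T · [Sigma^{-1} · (x - mu)] = (0)·(-0.0292) + (-1)·(-0.117) + (0)·(0.0234) = 0.117.

Step 4 — take square root: d = √(0.117) ≈ 0.342.

d(x, mu) = √(0.117) ≈ 0.342


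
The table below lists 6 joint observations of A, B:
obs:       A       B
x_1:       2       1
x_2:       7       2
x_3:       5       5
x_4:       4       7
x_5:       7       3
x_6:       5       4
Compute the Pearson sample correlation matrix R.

Step 1 — column means:
  mean(A) = (2 + 7 + 5 + 4 + 7 + 5) / 6 = 30/6 = 5
  mean(B) = (1 + 2 + 5 + 7 + 3 + 4) / 6 = 22/6 = 3.6667

Step 2 — sample variances and covariances s[i,j] = (1/(n-1)) · Σ_k (x_{k,i} - mean_i) · (x_{k,j} - mean_j), with n-1 = 5:
  s[A,A] = ((-3)·(-3) + (2)·(2) + (0)·(0) + (-1)·(-1) + (2)·(2) + (0)·(0)) / 5 = 18/5 = 3.6
  s[A,B] = ((-3)·(-2.6667) + (2)·(-1.6667) + (0)·(1.3333) + (-1)·(3.3333) + (2)·(-0.6667) + (0)·(0.3333)) / 5 = 0/5 = 0
  s[B,B] = ((-2.6667)·(-2.6667) + (-1.6667)·(-1.6667) + (1.3333)·(1.3333) + (3.3333)·(3.3333) + (-0.6667)·(-0.6667) + (0.3333)·(0.3333)) / 5 = 23.3333/5 = 4.6667
  Sample standard deviations s_i = √(s[i,i]):
  s(A) = √(3.6) = 1.8974
  s(B) = √(4.6667) = 2.1602

Step 3 — r_{ij} = s_{ij} / (s_i · s_j):
  r[A,A] = 1 (diagonal).
  r[A,B] = 0 / (1.8974 · 2.1602) = 0 / 4.0988 = 0
  r[B,B] = 1 (diagonal).

R is symmetric with unit diagonal. Assembling:

R = [[1, 0],
 [0, 1]]


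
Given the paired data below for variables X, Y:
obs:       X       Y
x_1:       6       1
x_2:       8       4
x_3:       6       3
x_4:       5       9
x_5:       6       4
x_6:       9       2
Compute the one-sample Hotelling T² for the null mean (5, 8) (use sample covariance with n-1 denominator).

Step 1 — sample mean vector:
  mean(X) = (6 + 8 + 6 + 5 + 6 + 9) / 6 = 40/6 = 6.6667
  mean(Y) = (1 + 4 + 3 + 9 + 4 + 2) / 6 = 23/6 = 3.8333
  x̄ = (6.6667, 3.8333),  deviation x̄ - mu_0 = (6.6667, 3.8333) - (5, 8) = (1.6667, -4.1667).

Step 2 — sample covariance matrix, S[i,j] = (1/(n-1)) · Σ_k (x_{k,i} - mean_i) · (x_{k,j} - mean_j), divisor n-1 = 5:
  S[X,X] = ((-0.6667)·(-0.6667) + (1.3333)·(1.3333) + (-0.6667)·(-0.6667) + (-1.6667)·(-1.6667) + (-0.6667)·(-0.6667) + (2.3333)·(2.3333)) / 5 = 11.3333/5 = 2.2667
  S[X,Y] = ((-0.6667)·(-2.8333) + (1.3333)·(0.1667) + (-0.6667)·(-0.8333) + (-1.6667)·(5.1667) + (-0.6667)·(0.1667) + (2.3333)·(-1.8333)) / 5 = -10.3333/5 = -2.0667
  S[Y,Y] = ((-2.8333)·(-2.8333) + (0.1667)·(0.1667) + (-0.8333)·(-0.8333) + (5.1667)·(5.1667) + (0.1667)·(0.1667) + (-1.8333)·(-1.8333)) / 5 = 38.8333/5 = 7.7667
  S = [[2.2667, -2.0667],
 [-2.0667, 7.7667]].

Step 3 — invert S. det(S) = 2.2667·7.7667 - (-2.0667)² = 13.3333.
  S^{-1} = (1/det) · [[d, -b], [-b, a]] = [[0.5825, 0.155],
 [0.155, 0.17]].

Step 4 — quadratic form (x̄ - mu_0)^T · S^{-1} · (x̄ - mu_0):
  S^{-1} · (x̄ - mu_0) = (0.325, -0.45),
  (x̄ - mu_0)^T · [...] = (1.6667)·(0.325) + (-4.1667)·(-0.45) = 2.4167.

Step 5 — scale by n: T² = 6 · 2.4167 = 14.5.

T² ≈ 14.5


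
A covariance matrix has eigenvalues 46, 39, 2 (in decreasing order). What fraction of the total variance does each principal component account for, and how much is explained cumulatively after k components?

Step 1 — total variance = trace(Sigma) = Σ λ_i = 46 + 39 + 2 = 87.

Step 2 — fraction explained by component i = λ_i / Σ λ:
  PC1: 46/87 = 0.5287
  PC2: 39/87 = 0.4483
  PC3: 2/87 = 0.023

Step 3 — cumulative fraction after k components = (λ_1 + ... + λ_k) / Σ λ:
  k = 1: 46/87 = 0.5287
  k = 2: (46 + 39)/87 = 85/87 = 0.977
  k = 3: (46 + 39 + 2)/87 = 87/87 = 1

Summary (fraction, with percent):

explained: PC1 0.5287 (52.87%), PC2 0.4483 (44.83%), PC3 0.023 (2.3%);  cumulative: 0.5287, 0.977, 1


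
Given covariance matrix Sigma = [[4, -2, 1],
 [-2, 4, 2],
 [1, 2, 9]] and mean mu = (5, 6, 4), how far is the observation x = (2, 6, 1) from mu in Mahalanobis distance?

Step 1 — centre the observation: (x - mu) = (-3, 0, -3).

Step 2 — invert Sigma (cofactor / det for 3×3, or solve directly):
  Sigma^{-1} = [[0.4, 0.25, -0.1],
 [0.25, 0.4375, -0.125],
 [-0.1, -0.125, 0.15]].

Step 3 — form the quadratic (x - mu)^T · Sigma^{-1} · (x - mu):
  Sigma^{-1} · (x - mu) = (-0.9, -0.375, -0.15).
  (x - mu)^T · [Sigma^{-1} · (x - mu)] = (-3)·(-0.9) + (0)·(-0.375) + (-3)·(-0.15) = 3.15.

Step 4 — take square root: d = √(3.15) ≈ 1.7748.

d(x, mu) = √(3.15) ≈ 1.7748


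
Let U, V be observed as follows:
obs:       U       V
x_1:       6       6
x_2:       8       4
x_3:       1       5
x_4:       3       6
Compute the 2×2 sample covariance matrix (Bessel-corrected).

Step 1 — column means:
  mean(U) = (6 + 8 + 1 + 3) / 4 = 18/4 = 4.5
  mean(V) = (6 + 4 + 5 + 6) / 4 = 21/4 = 5.25

Step 2 — sample covariance S[i,j] = (1/(n-1)) · Σ_k (x_{k,i} - mean_i) · (x_{k,j} - mean_j), with n-1 = 3.
  S[U,U] = ((1.5)·(1.5) + (3.5)·(3.5) + (-3.5)·(-3.5) + (-1.5)·(-1.5)) / 3 = 29/3 = 9.6667
  S[U,V] = ((1.5)·(0.75) + (3.5)·(-1.25) + (-3.5)·(-0.25) + (-1.5)·(0.75)) / 3 = -3.5/3 = -1.1667
  S[V,V] = ((0.75)·(0.75) + (-1.25)·(-1.25) + (-0.25)·(-0.25) + (0.75)·(0.75)) / 3 = 2.75/3 = 0.9167

S is symmetric (S[j,i] = S[i,j]). Assembling:

S = [[9.6667, -1.1667],
 [-1.1667, 0.9167]]


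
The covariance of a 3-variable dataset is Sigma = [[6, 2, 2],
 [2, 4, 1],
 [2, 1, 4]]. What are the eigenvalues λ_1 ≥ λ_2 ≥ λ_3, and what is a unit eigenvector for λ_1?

Step 1 — characteristic polynomial p(λ) = det(λI - Sigma) = λ³ - tr·λ² + c_1·λ - det, where tr = trace, c_1 = sum of the principal 2×2 minors, det = det(Sigma):
  tr = 6 + 4 + 4 = 14,
  c_1 = (6·4 - (2)²) + (6·4 - (2)²) + (4·4 - (1)²) = 20 + 20 + 15 = 55,
  det = 6·(4·4 - (1)²) - (2)·((2)·4 - (1)·(2)) + (2)·((2)·(1) - 4·(2)) = 6·(15) - (2)·(6) + (2)·(-6) = 66.
  So p(λ) = λ³ - 14λ² + 55λ - 66.
Step 2 — look for an integer root (rational root theorem: any rational root is an integer divisor of 66). Testing λ = 3:
  p(3) = 27 - 126 + 165 - 66 = 0  ✓
  Dividing out (λ - 3): p(λ) = (λ - 3)(λ² - 11λ + 22).
Step 3 — remaining eigenvalues from the quadratic λ² - 11λ + 22 = 0:
  Δ = 11² - 4·22 = 121 - 88 = 33,  λ = (11 ± √33)/2 = (11 ± 5.7446)/2 ≈ 8.3723 or 2.6277.
  Sorted: λ_1 = 8.3723,  λ_2 = 3,  λ_3 = 2.6277  (check: sum = 14 = tr ✓).

Step 4 — unit eigenvector for λ_1 ≈ 8.3723: v spans the null space of (Sigma - λ_1 I), whose rows are
  r_1 = (-2.3723, 2, 2),  r_2 = (2, -4.3723, 1),  r_3 = (2, 1, -4.3723).
  v is orthogonal to every row, so take v ∝ r_1 × r_2 = ((2)·(1) - (2)·(-4.3723), (2)·(2) - (-2.3723)·(1), (-2.3723)·(-4.3723) - (2)·(2)) ≈ (10.7446, 6.3723, 6.3723).
  Let u = (10.7446, 6.3723, 6.3723).
  ||u|| = √((10.7446)² + (6.3723)² + (6.3723)²) = √(196.6576) ≈ 14.0235,  v_1 = u/||u|| ≈ (0.7662, 0.4544, 0.4544) (||v_1|| = 1).

λ_1 = 8.3723,  λ_2 = 3,  λ_3 = 2.6277;  v_1 ≈ (0.7662, 0.4544, 0.4544)


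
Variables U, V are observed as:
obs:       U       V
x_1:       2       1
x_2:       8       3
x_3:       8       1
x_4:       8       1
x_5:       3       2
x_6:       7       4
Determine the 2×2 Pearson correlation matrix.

Step 1 — column means:
  mean(U) = (2 + 8 + 8 + 8 + 3 + 7) / 6 = 36/6 = 6
  mean(V) = (1 + 3 + 1 + 1 + 2 + 4) / 6 = 12/6 = 2

Step 2 — sample variances and covariances s[i,j] = (1/(n-1)) · Σ_k (x_{k,i} - mean_i) · (x_{k,j} - mean_j), with n-1 = 5:
  s[U,U] = ((-4)·(-4) + (2)·(2) + (2)·(2) + (2)·(2) + (-3)·(-3) + (1)·(1)) / 5 = 38/5 = 7.6
  s[U,V] = ((-4)·(-1) + (2)·(1) + (2)·(-1) + (2)·(-1) + (-3)·(0) + (1)·(2)) / 5 = 4/5 = 0.8
  s[V,V] = ((-1)·(-1) + (1)·(1) + (-1)·(-1) + (-1)·(-1) + (0)·(0) + (2)·(2)) / 5 = 8/5 = 1.6
  Sample standard deviations s_i = √(s[i,i]):
  s(U) = √(7.6) = 2.7568
  s(V) = √(1.6) = 1.2649

Step 3 — r_{ij} = s_{ij} / (s_i · s_j):
  r[U,U] = 1 (diagonal).
  r[U,V] = 0.8 / (2.7568 · 1.2649) = 0.8 / 3.4871 = 0.2294
  r[V,V] = 1 (diagonal).

R is symmetric with unit diagonal. Assembling:

R = [[1, 0.2294],
 [0.2294, 1]]


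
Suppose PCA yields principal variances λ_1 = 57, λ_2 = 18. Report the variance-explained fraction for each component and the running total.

Step 1 — total variance = trace(Sigma) = Σ λ_i = 57 + 18 = 75.

Step 2 — fraction explained by component i = λ_i / Σ λ:
  PC1: 57/75 = 0.76
  PC2: 18/75 = 0.24

Step 3 — cumulative fraction after k components = (λ_1 + ... + λ_k) / Σ λ:
  k = 1: 57/75 = 0.76
  k = 2: (57 + 18)/75 = 75/75 = 1

Summary (fraction, with percent):

explained: PC1 0.76 (76%), PC2 0.24 (24%);  cumulative: 0.76, 1


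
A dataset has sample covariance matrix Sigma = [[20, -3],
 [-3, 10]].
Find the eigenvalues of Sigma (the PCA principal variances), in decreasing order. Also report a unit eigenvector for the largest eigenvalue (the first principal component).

Step 1 — characteristic polynomial of 2×2 Sigma:
  det(Sigma - λI) = λ² - trace · λ + det = 0.
  trace = 20 + 10 = 30, det = 20·10 - (-3)² = 191.
Step 2 — discriminant:
  Δ = trace² - 4·det = 900 - 764 = 136.
Step 3 — eigenvalues:
  λ = (trace ± √Δ)/2 = (30 ± 11.6619)/2,
  λ_1 = 20.831,  λ_2 = 9.169.

Step 4 — unit eigenvector for λ_1: solve (Sigma - λ_1 I)v = 0. First row:
  (20 - 20.831)·v_x + (-3)·v_y = 0, i.e. (-0.831)·v_x + (-3)·v_y = 0,
  so v ∝ (b, λ_1 - a) = (-3, 0.831); multiply by -1 so the first entry is positive: u = (3, -0.831).
  ||u|| = √((3)² + (-0.831)²) = √(9.6905) ≈ 3.113,
  v_1 = u/||u|| ≈ (0.9637, -0.2669) (||v_1|| = 1).

λ_1 = 20.831,  λ_2 = 9.169;  v_1 ≈ (0.9637, -0.2669)


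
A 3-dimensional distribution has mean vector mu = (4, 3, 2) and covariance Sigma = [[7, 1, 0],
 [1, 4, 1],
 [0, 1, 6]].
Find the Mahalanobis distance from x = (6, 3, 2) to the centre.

Step 1 — centre the observation: (x - mu) = (2, 0, 0).

Step 2 — invert Sigma (cofactor / det for 3×3, or solve directly):
  Sigma^{-1} = [[0.1484, -0.0387, 0.0065],
 [-0.0387, 0.271, -0.0452],
 [0.0065, -0.0452, 0.1742]].

Step 3 — form the quadratic (x - mu)^T · Sigma^{-1} · (x - mu):
  Sigma^{-1} · (x - mu) = (0.2968, -0.0774, 0.0129).
  (x - mu)^T · [Sigma^{-1} · (x - mu)] = (2)·(0.2968) + (0)·(-0.0774) + (0)·(0.0129) = 0.5935.

Step 4 — take square root: d = √(0.5935) ≈ 0.7704.

d(x, mu) = √(0.5935) ≈ 0.7704


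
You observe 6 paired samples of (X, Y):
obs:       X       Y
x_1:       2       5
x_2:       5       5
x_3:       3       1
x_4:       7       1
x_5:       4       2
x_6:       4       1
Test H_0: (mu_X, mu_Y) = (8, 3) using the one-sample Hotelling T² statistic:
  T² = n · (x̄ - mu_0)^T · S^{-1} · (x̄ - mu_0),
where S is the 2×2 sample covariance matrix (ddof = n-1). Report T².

Step 1 — sample mean vector:
  mean(X) = (2 + 5 + 3 + 7 + 4 + 4) / 6 = 25/6 = 4.1667
  mean(Y) = (5 + 5 + 1 + 1 + 2 + 1) / 6 = 15/6 = 2.5
  x̄ = (4.1667, 2.5),  deviation x̄ - mu_0 = (4.1667, 2.5) - (8, 3) = (-3.8333, -0.5).

Step 2 — sample covariance matrix, S[i,j] = (1/(n-1)) · Σ_k (x_{k,i} - mean_i) · (x_{k,j} - mean_j), divisor n-1 = 5:
  S[X,X] = ((-2.1667)·(-2.1667) + (0.8333)·(0.8333) + (-1.1667)·(-1.1667) + (2.8333)·(2.8333) + (-0.1667)·(-0.1667) + (-0.1667)·(-0.1667)) / 5 = 14.8333/5 = 2.9667
  S[X,Y] = ((-2.1667)·(2.5) + (0.8333)·(2.5) + (-1.1667)·(-1.5) + (2.8333)·(-1.5) + (-0.1667)·(-0.5) + (-0.1667)·(-1.5)) / 5 = -5.5/5 = -1.1
  S[Y,Y] = ((2.5)·(2.5) + (2.5)·(2.5) + (-1.5)·(-1.5) + (-1.5)·(-1.5) + (-0.5)·(-0.5) + (-1.5)·(-1.5)) / 5 = 19.5/5 = 3.9
  S = [[2.9667, -1.1],
 [-1.1, 3.9]].

Step 3 — invert S. det(S) = 2.9667·3.9 - (-1.1)² = 10.36.
  S^{-1} = (1/det) · [[d, -b], [-b, a]] = [[0.3764, 0.1062],
 [0.1062, 0.2864]].

Step 4 — quadratic form (x̄ - mu_0)^T · S^{-1} · (x̄ - mu_0):
  S^{-1} · (x̄ - mu_0) = (-1.4961, -0.5502),
  (x̄ - mu_0)^T · [...] = (-3.8333)·(-1.4961) + (-0.5)·(-0.5502) = 6.0103.

Step 5 — scale by n: T² = 6 · 6.0103 = 36.0618.

T² ≈ 36.0618


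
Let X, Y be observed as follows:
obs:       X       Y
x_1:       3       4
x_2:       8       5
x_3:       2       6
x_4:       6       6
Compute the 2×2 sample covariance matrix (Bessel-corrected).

Step 1 — column means:
  mean(X) = (3 + 8 + 2 + 6) / 4 = 19/4 = 4.75
  mean(Y) = (4 + 5 + 6 + 6) / 4 = 21/4 = 5.25

Step 2 — sample covariance S[i,j] = (1/(n-1)) · Σ_k (x_{k,i} - mean_i) · (x_{k,j} - mean_j), with n-1 = 3.
  S[X,X] = ((-1.75)·(-1.75) + (3.25)·(3.25) + (-2.75)·(-2.75) + (1.25)·(1.25)) / 3 = 22.75/3 = 7.5833
  S[X,Y] = ((-1.75)·(-1.25) + (3.25)·(-0.25) + (-2.75)·(0.75) + (1.25)·(0.75)) / 3 = 0.25/3 = 0.0833
  S[Y,Y] = ((-1.25)·(-1.25) + (-0.25)·(-0.25) + (0.75)·(0.75) + (0.75)·(0.75)) / 3 = 2.75/3 = 0.9167

S is symmetric (S[j,i] = S[i,j]). Assembling:

S = [[7.5833, 0.0833],
 [0.0833, 0.9167]]


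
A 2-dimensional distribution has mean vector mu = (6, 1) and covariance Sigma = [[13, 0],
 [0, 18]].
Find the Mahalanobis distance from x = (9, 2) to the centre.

Step 1 — centre the observation: (x - mu) = (3, 1).

Step 2 — invert Sigma. det(Sigma) = 13·18 - (0)² = 234.
  Sigma^{-1} = (1/det) · [[d, -b], [-b, a]] = [[0.0769, 0],
 [0, 0.0556]].

Step 3 — form the quadratic (x - mu)^T · Sigma^{-1} · (x - mu):
  Sigma^{-1} · (x - mu) = (0.2308, 0.0556).
  (x - mu)^T · [Sigma^{-1} · (x - mu)] = (3)·(0.2308) + (1)·(0.0556) = 0.7479.

Step 4 — take square root: d = √(0.7479) ≈ 0.8648.

d(x, mu) = √(0.7479) ≈ 0.8648


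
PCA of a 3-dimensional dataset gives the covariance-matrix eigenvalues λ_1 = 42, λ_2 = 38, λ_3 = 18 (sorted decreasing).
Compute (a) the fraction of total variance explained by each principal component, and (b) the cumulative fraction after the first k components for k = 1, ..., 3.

Step 1 — total variance = trace(Sigma) = Σ λ_i = 42 + 38 + 18 = 98.

Step 2 — fraction explained by component i = λ_i / Σ λ:
  PC1: 42/98 = 0.4286
  PC2: 38/98 = 0.3878
  PC3: 18/98 = 0.1837

Step 3 — cumulative fraction after k components = (λ_1 + ... + λ_k) / Σ λ:
  k = 1: 42/98 = 0.4286
  k = 2: (42 + 38)/98 = 80/98 = 0.8163
  k = 3: (42 + 38 + 18)/98 = 98/98 = 1

Summary (fraction, with percent):

explained: PC1 0.4286 (42.86%), PC2 0.3878 (38.78%), PC3 0.1837 (18.37%);  cumulative: 0.4286, 0.8163, 1


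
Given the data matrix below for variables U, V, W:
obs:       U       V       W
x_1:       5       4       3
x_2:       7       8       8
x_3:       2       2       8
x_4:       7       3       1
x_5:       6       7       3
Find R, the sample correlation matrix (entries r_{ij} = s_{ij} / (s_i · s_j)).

Step 1 — column means:
  mean(U) = (5 + 7 + 2 + 7 + 6) / 5 = 27/5 = 5.4
  mean(V) = (4 + 8 + 2 + 3 + 7) / 5 = 24/5 = 4.8
  mean(W) = (3 + 8 + 8 + 1 + 3) / 5 = 23/5 = 4.6

Step 2 — sample variances and covariances s[i,j] = (1/(n-1)) · Σ_k (x_{k,i} - mean_i) · (x_{k,j} - mean_j), with n-1 = 4:
  s[U,U] = ((-0.4)·(-0.4) + (1.6)·(1.6) + (-3.4)·(-3.4) + (1.6)·(1.6) + (0.6)·(0.6)) / 4 = 17.2/4 = 4.3
  s[U,V] = ((-0.4)·(-0.8) + (1.6)·(3.2) + (-3.4)·(-2.8) + (1.6)·(-1.8) + (0.6)·(2.2)) / 4 = 13.4/4 = 3.35
  s[U,W] = ((-0.4)·(-1.6) + (1.6)·(3.4) + (-3.4)·(3.4) + (1.6)·(-3.6) + (0.6)·(-1.6)) / 4 = -12.2/4 = -3.05
  s[V,V] = ((-0.8)·(-0.8) + (3.2)·(3.2) + (-2.8)·(-2.8) + (-1.8)·(-1.8) + (2.2)·(2.2)) / 4 = 26.8/4 = 6.7
  s[V,W] = ((-0.8)·(-1.6) + (3.2)·(3.4) + (-2.8)·(3.4) + (-1.8)·(-3.6) + (2.2)·(-1.6)) / 4 = 5.6/4 = 1.4
  s[W,W] = ((-1.6)·(-1.6) + (3.4)·(3.4) + (3.4)·(3.4) + (-3.6)·(-3.6) + (-1.6)·(-1.6)) / 4 = 41.2/4 = 10.3
  Sample standard deviations s_i = √(s[i,i]):
  s(U) = √(4.3) = 2.0736
  s(V) = √(6.7) = 2.5884
  s(W) = √(10.3) = 3.2094

Step 3 — r_{ij} = s_{ij} / (s_i · s_j):
  r[U,U] = 1 (diagonal).
  r[U,V] = 3.35 / (2.0736 · 2.5884) = 3.35 / 5.3675 = 0.6241
  r[U,W] = -3.05 / (2.0736 · 3.2094) = -3.05 / 6.6551 = -0.4583
  r[V,V] = 1 (diagonal).
  r[V,W] = 1.4 / (2.5884 · 3.2094) = 1.4 / 8.3072 = 0.1685
  r[W,W] = 1 (diagonal).

R is symmetric with unit diagonal. Assembling:

R = [[1, 0.6241, -0.4583],
 [0.6241, 1, 0.1685],
 [-0.4583, 0.1685, 1]]
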